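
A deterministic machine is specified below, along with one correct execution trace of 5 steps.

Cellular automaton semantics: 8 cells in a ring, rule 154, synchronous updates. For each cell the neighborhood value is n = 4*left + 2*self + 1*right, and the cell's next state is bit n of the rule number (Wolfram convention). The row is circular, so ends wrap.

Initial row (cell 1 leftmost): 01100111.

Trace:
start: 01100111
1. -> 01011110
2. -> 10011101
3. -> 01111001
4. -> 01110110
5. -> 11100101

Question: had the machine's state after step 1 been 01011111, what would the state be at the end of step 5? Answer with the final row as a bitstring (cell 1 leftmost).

11110101

state after step 1 := 01011111
2. -> 00011110
3. -> 00111101
4. -> 11111000
5. -> 11110101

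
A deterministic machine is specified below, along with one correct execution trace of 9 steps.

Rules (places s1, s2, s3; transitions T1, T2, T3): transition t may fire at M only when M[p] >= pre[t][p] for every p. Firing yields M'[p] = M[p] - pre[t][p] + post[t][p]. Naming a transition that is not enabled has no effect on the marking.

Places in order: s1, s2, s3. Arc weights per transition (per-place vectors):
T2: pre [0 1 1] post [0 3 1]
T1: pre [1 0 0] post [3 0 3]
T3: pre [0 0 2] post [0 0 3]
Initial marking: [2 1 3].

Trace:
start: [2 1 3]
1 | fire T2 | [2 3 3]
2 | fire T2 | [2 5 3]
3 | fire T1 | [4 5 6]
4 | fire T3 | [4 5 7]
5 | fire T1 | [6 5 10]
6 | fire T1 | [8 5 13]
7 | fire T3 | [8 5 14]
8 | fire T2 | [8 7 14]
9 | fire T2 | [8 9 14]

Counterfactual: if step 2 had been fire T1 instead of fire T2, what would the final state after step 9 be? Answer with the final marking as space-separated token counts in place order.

10 7 17

(re-executing from step 2 with the substitution; state before step 2: [2 3 3])
2 | fire T1 | [4 3 6]
3 | fire T1 | [6 3 9]
4 | fire T3 | [6 3 10]
5 | fire T1 | [8 3 13]
6 | fire T1 | [10 3 16]
7 | fire T3 | [10 3 17]
8 | fire T2 | [10 5 17]
9 | fire T2 | [10 7 17]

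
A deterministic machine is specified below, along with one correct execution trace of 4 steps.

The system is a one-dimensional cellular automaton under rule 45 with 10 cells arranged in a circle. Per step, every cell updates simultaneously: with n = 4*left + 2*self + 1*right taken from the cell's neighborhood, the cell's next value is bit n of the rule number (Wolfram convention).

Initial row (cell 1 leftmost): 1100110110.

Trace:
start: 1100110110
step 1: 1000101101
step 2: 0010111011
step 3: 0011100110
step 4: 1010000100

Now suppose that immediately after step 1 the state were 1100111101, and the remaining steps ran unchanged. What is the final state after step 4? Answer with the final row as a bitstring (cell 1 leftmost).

state after step 1 := 1100111101
step 2: 0000100011
step 3: 0110101010
step 4: 0101111110

0101111110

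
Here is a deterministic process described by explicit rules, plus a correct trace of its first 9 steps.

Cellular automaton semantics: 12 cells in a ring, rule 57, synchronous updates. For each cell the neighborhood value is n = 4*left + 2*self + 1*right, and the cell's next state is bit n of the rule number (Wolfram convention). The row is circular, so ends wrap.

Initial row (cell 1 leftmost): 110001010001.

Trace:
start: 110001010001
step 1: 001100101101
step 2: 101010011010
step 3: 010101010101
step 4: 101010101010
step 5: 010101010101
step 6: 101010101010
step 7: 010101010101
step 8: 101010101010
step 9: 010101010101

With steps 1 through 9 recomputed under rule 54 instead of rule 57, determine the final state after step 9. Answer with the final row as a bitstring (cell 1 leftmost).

(re-executing steps 1..9 under rule 54; state before step 1: 110001010001)
step 1: 001011111010
step 2: 011100000111
step 3: 100010001000
step 4: 110111011101
step 5: 001000100010
step 6: 011101110111
step 7: 100010001000
step 8: 110111011101
step 9: 001000100010

001000100010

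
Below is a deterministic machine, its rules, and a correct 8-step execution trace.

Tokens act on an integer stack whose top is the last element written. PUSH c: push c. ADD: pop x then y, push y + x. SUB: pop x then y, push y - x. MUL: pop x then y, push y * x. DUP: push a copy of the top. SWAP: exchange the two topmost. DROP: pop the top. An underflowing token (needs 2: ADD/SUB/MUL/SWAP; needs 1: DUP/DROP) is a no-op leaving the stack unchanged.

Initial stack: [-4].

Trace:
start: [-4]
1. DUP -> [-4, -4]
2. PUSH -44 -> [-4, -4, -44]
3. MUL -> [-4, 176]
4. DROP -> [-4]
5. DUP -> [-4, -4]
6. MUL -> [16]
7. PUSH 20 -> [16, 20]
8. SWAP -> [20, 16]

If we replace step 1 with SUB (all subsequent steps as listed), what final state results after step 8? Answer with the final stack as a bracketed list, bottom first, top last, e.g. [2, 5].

[20]

(re-executing from step 1 with the substitution; state before step 1: [-4])
1. SUB -> [-4]
2. PUSH -44 -> [-4, -44]
3. MUL -> [176]
4. DROP -> []
5. DUP -> []
6. MUL -> []
7. PUSH 20 -> [20]
8. SWAP -> [20]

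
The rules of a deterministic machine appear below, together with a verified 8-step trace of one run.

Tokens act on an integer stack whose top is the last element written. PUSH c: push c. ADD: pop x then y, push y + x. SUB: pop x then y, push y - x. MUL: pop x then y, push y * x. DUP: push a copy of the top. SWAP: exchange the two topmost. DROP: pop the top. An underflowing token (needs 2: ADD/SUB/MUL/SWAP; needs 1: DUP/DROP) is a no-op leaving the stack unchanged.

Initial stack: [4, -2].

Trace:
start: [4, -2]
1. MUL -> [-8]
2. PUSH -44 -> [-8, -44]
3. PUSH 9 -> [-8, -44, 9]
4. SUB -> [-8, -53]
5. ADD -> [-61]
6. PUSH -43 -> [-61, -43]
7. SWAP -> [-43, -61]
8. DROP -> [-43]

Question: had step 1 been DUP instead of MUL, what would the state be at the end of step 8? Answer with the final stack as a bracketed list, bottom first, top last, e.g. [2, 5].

(re-executing from step 1 with the substitution; state before step 1: [4, -2])
1. DUP -> [4, -2, -2]
2. PUSH -44 -> [4, -2, -2, -44]
3. PUSH 9 -> [4, -2, -2, -44, 9]
4. SUB -> [4, -2, -2, -53]
5. ADD -> [4, -2, -55]
6. PUSH -43 -> [4, -2, -55, -43]
7. SWAP -> [4, -2, -43, -55]
8. DROP -> [4, -2, -43]

[4, -2, -43]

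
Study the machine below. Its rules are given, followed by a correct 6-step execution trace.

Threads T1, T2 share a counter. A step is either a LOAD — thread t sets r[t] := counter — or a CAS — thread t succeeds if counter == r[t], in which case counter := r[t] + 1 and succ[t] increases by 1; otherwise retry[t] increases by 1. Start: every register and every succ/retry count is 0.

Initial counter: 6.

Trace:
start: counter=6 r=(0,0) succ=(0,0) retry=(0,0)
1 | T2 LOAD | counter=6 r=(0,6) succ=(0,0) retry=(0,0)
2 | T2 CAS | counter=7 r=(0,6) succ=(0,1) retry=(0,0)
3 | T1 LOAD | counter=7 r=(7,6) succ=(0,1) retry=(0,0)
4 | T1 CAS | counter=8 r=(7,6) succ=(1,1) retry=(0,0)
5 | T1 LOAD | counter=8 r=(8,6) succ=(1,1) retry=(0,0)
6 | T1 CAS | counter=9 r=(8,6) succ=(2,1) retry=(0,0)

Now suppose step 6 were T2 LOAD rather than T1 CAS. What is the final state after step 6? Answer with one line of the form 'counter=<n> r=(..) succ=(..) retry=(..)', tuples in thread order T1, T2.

counter=8 r=(8,8) succ=(1,1) retry=(0,0)

(re-executing from step 6 with the substitution; state before step 6: counter=8 r=(8,6) succ=(1,1) retry=(0,0))
6 | T2 LOAD | counter=8 r=(8,8) succ=(1,1) retry=(0,0)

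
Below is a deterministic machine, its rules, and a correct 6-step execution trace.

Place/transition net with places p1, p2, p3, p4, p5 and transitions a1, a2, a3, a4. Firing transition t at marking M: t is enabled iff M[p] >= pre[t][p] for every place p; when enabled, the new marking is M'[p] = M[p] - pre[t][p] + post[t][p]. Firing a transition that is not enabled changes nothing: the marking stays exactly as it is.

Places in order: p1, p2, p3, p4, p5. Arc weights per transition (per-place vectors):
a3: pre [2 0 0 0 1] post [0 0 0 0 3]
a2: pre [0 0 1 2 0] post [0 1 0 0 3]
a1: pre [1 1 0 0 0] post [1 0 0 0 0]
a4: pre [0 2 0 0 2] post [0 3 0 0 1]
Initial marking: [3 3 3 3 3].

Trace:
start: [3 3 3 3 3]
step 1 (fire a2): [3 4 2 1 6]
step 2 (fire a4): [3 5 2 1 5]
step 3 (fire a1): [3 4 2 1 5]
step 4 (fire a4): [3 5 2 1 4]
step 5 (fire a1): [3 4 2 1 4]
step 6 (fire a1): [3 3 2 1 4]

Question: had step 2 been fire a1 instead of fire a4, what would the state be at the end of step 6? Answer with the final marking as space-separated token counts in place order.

(re-executing from step 2 with the substitution; state before step 2: [3 4 2 1 6])
step 2 (fire a1): [3 3 2 1 6]
step 3 (fire a1): [3 2 2 1 6]
step 4 (fire a4): [3 3 2 1 5]
step 5 (fire a1): [3 2 2 1 5]
step 6 (fire a1): [3 1 2 1 5]

3 1 2 1 5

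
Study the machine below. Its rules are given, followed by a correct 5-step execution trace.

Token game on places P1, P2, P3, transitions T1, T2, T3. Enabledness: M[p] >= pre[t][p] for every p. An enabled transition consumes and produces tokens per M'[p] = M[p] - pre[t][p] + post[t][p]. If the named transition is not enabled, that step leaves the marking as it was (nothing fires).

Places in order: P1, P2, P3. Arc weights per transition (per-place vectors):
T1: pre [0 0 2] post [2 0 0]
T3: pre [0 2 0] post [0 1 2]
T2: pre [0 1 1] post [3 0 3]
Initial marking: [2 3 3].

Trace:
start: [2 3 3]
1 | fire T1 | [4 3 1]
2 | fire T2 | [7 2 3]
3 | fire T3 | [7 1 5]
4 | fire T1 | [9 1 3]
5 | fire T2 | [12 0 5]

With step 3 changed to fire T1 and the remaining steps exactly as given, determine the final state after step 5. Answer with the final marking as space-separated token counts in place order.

12 1 3

(re-executing from step 3 with the substitution; state before step 3: [7 2 3])
3 | fire T1 | [9 2 1]
4 | fire T1 | [9 2 1]
5 | fire T2 | [12 1 3]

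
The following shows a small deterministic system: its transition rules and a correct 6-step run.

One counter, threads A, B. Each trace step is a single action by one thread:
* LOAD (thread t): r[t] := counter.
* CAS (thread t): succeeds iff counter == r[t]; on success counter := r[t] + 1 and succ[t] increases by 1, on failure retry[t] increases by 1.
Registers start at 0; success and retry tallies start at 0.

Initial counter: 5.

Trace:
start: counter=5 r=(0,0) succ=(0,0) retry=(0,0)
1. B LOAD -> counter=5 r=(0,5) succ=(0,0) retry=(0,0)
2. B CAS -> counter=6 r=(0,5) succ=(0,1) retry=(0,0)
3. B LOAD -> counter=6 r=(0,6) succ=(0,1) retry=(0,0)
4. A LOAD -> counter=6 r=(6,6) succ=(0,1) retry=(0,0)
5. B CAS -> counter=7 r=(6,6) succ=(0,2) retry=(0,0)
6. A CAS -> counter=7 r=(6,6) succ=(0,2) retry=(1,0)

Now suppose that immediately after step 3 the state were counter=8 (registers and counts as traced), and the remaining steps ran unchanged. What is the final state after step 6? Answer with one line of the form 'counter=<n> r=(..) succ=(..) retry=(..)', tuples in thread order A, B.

counter=9 r=(8,6) succ=(1,1) retry=(0,1)

state after step 3 := counter=8 r=(0,6) succ=(0,1) retry=(0,0)
4. A LOAD -> counter=8 r=(8,6) succ=(0,1) retry=(0,0)
5. B CAS -> counter=8 r=(8,6) succ=(0,1) retry=(0,1)
6. A CAS -> counter=9 r=(8,6) succ=(1,1) retry=(0,1)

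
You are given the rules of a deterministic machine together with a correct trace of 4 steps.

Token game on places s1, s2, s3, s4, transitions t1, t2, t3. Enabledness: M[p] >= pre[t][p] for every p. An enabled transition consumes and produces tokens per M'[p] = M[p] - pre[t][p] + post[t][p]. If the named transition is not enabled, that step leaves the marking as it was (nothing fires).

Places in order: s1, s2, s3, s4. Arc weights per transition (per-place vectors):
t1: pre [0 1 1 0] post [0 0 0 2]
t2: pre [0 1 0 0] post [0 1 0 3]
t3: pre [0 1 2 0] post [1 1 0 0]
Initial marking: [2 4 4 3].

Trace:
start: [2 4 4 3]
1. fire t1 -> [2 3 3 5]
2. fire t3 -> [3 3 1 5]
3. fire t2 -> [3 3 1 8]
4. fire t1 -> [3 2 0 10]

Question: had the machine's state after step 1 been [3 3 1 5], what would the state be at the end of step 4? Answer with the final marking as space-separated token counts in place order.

state after step 1 := [3 3 1 5]
2. fire t3 -> [3 3 1 5]
3. fire t2 -> [3 3 1 8]
4. fire t1 -> [3 2 0 10]

3 2 0 10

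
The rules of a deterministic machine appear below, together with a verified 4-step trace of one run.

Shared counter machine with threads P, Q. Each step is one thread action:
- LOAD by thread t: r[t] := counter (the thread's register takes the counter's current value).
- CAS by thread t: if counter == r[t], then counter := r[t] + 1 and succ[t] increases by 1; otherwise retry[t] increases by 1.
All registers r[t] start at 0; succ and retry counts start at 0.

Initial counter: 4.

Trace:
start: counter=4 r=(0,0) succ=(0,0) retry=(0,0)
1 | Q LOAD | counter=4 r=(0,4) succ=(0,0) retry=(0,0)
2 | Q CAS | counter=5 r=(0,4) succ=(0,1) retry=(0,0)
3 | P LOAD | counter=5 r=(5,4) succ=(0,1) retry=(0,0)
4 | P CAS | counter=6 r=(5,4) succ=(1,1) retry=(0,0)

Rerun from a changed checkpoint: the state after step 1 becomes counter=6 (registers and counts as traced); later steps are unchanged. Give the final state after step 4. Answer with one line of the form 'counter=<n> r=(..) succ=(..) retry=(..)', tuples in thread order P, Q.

state after step 1 := counter=6 r=(0,4) succ=(0,0) retry=(0,0)
2 | Q CAS | counter=6 r=(0,4) succ=(0,0) retry=(0,1)
3 | P LOAD | counter=6 r=(6,4) succ=(0,0) retry=(0,1)
4 | P CAS | counter=7 r=(6,4) succ=(1,0) retry=(0,1)

counter=7 r=(6,4) succ=(1,0) retry=(0,1)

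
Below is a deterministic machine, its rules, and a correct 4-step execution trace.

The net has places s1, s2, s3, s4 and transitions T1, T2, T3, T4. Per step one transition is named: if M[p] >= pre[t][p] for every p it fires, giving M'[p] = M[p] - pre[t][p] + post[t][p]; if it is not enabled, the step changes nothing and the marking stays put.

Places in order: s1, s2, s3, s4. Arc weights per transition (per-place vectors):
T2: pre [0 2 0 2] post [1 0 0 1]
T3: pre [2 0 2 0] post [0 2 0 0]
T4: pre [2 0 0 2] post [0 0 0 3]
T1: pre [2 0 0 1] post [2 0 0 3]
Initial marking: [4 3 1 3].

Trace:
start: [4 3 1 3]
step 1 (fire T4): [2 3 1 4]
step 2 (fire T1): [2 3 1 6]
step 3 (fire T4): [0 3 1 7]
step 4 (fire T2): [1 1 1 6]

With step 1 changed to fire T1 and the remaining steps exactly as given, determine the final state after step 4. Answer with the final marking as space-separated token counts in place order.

(re-executing from step 1 with the substitution; state before step 1: [4 3 1 3])
step 1 (fire T1): [4 3 1 5]
step 2 (fire T1): [4 3 1 7]
step 3 (fire T4): [2 3 1 8]
step 4 (fire T2): [3 1 1 7]

3 1 1 7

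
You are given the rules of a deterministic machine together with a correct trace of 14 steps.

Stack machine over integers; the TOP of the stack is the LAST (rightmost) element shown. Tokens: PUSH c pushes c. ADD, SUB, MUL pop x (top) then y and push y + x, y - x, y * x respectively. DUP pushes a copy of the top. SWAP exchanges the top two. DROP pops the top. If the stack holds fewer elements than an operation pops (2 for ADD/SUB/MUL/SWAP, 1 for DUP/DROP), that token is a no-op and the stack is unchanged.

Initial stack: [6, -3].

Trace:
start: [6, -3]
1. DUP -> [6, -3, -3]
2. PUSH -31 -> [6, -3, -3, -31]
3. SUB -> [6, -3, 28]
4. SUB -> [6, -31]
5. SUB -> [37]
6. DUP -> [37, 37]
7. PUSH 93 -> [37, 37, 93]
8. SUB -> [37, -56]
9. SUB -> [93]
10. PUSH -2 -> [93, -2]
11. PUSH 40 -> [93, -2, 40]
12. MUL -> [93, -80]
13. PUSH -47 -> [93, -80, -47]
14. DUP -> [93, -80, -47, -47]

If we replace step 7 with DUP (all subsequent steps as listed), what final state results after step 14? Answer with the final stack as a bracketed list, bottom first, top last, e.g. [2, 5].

[37, -80, -47, -47]

(re-executing from step 7 with the substitution; state before step 7: [37, 37])
7. DUP -> [37, 37, 37]
8. SUB -> [37, 0]
9. SUB -> [37]
10. PUSH -2 -> [37, -2]
11. PUSH 40 -> [37, -2, 40]
12. MUL -> [37, -80]
13. PUSH -47 -> [37, -80, -47]
14. DUP -> [37, -80, -47, -47]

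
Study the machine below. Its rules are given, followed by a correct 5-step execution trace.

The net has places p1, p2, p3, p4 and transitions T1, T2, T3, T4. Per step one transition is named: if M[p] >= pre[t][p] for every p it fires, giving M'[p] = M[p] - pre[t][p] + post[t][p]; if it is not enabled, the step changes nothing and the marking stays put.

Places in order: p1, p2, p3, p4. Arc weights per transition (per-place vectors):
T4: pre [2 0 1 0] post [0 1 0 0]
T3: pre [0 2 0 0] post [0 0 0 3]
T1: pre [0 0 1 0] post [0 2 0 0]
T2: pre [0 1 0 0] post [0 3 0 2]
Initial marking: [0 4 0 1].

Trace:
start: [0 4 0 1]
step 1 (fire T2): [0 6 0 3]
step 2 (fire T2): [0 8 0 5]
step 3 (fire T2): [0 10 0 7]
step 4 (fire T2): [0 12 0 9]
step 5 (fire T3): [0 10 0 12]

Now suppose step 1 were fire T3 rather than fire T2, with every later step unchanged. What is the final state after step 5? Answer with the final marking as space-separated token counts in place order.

(re-executing from step 1 with the substitution; state before step 1: [0 4 0 1])
step 1 (fire T3): [0 2 0 4]
step 2 (fire T2): [0 4 0 6]
step 3 (fire T2): [0 6 0 8]
step 4 (fire T2): [0 8 0 10]
step 5 (fire T3): [0 6 0 13]

0 6 0 13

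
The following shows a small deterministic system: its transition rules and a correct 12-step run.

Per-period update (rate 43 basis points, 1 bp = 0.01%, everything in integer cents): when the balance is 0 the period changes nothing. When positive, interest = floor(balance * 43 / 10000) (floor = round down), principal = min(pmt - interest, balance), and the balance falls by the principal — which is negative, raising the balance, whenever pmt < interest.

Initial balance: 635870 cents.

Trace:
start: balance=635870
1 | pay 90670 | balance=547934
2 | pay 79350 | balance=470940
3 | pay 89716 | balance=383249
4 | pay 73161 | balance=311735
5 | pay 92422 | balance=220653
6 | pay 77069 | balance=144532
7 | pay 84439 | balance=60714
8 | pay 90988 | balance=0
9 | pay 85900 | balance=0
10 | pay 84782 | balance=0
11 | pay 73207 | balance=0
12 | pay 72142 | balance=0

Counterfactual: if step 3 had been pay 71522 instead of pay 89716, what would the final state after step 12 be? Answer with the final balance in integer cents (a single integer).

0

(re-executing from step 3 with the substitution; state before step 3: balance=470940)
3 | pay 71522 | balance=401443
4 | pay 73161 | balance=330008
5 | pay 92422 | balance=239005
6 | pay 77069 | balance=162963
7 | pay 84439 | balance=79224
8 | pay 90988 | balance=0
9 | pay 85900 | balance=0
10 | pay 84782 | balance=0
11 | pay 73207 | balance=0
12 | pay 72142 | balance=0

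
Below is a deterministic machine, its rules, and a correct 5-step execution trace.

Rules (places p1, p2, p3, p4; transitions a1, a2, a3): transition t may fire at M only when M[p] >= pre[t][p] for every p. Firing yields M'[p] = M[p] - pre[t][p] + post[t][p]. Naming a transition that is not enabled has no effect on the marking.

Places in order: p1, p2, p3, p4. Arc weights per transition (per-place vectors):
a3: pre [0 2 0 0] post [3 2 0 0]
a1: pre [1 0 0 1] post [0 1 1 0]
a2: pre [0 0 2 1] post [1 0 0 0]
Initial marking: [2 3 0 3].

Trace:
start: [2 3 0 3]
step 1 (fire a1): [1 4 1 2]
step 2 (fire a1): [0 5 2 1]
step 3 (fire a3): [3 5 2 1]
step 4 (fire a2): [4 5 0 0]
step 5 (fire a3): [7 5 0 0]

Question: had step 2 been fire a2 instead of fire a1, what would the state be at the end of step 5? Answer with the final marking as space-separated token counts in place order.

(re-executing from step 2 with the substitution; state before step 2: [1 4 1 2])
step 2 (fire a2): [1 4 1 2]
step 3 (fire a3): [4 4 1 2]
step 4 (fire a2): [4 4 1 2]
step 5 (fire a3): [7 4 1 2]

7 4 1 2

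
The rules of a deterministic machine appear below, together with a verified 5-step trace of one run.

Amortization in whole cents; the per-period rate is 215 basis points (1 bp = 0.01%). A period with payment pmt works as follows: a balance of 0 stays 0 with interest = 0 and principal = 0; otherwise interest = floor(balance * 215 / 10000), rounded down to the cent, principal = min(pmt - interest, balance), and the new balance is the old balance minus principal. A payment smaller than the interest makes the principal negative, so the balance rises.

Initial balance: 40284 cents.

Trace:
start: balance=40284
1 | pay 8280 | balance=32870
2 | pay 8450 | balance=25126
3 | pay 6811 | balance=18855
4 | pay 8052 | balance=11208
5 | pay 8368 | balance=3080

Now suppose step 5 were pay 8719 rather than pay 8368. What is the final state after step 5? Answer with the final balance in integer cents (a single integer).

2729

(re-executing from step 5 with the substitution; state before step 5: balance=11208)
5 | pay 8719 | balance=2729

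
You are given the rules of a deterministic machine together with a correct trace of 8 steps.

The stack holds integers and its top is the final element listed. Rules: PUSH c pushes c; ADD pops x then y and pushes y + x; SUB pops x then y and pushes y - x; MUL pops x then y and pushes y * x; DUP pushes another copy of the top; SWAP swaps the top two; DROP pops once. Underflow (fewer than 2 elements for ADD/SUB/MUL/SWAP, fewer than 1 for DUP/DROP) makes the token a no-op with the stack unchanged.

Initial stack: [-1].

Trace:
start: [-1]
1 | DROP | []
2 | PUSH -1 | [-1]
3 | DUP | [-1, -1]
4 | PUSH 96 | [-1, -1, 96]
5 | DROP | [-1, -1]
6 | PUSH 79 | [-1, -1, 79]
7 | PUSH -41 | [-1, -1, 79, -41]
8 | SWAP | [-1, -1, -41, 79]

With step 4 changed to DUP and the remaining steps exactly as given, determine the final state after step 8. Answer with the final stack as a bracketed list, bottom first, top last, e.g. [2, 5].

[-1, -1, -41, 79]

(re-executing from step 4 with the substitution; state before step 4: [-1, -1])
4 | DUP | [-1, -1, -1]
5 | DROP | [-1, -1]
6 | PUSH 79 | [-1, -1, 79]
7 | PUSH -41 | [-1, -1, 79, -41]
8 | SWAP | [-1, -1, -41, 79]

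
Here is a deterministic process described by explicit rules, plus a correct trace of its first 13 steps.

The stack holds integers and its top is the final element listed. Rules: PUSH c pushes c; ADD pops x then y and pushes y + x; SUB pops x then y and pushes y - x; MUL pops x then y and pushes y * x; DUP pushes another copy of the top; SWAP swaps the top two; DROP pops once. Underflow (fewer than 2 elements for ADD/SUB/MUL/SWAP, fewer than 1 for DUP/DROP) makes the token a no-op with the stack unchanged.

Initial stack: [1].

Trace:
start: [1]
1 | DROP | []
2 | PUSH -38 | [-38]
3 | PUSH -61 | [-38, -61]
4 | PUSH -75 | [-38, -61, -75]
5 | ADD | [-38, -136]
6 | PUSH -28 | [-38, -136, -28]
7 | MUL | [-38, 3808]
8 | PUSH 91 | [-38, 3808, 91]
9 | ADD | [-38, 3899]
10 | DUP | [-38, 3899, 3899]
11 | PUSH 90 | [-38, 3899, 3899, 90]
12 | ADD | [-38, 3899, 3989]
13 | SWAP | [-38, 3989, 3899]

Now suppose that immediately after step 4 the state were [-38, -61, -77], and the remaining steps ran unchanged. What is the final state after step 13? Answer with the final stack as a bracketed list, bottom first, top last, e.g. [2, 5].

state after step 4 := [-38, -61, -77]
5 | ADD | [-38, -138]
6 | PUSH -28 | [-38, -138, -28]
7 | MUL | [-38, 3864]
8 | PUSH 91 | [-38, 3864, 91]
9 | ADD | [-38, 3955]
10 | DUP | [-38, 3955, 3955]
11 | PUSH 90 | [-38, 3955, 3955, 90]
12 | ADD | [-38, 3955, 4045]
13 | SWAP | [-38, 4045, 3955]

[-38, 4045, 3955]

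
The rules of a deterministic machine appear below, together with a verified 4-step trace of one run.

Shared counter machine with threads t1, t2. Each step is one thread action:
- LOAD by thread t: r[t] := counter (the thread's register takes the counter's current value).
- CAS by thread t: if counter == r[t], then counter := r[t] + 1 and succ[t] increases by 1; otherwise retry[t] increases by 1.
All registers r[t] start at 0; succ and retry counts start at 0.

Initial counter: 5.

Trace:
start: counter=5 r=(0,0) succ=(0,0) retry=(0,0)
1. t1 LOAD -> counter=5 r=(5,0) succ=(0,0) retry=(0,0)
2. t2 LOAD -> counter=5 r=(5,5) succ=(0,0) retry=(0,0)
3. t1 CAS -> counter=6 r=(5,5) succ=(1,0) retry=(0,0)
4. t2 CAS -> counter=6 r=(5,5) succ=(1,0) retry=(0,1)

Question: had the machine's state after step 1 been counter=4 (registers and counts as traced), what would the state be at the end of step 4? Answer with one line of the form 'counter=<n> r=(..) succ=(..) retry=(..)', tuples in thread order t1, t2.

state after step 1 := counter=4 r=(5,0) succ=(0,0) retry=(0,0)
2. t2 LOAD -> counter=4 r=(5,4) succ=(0,0) retry=(0,0)
3. t1 CAS -> counter=4 r=(5,4) succ=(0,0) retry=(1,0)
4. t2 CAS -> counter=5 r=(5,4) succ=(0,1) retry=(1,0)

counter=5 r=(5,4) succ=(0,1) retry=(1,0)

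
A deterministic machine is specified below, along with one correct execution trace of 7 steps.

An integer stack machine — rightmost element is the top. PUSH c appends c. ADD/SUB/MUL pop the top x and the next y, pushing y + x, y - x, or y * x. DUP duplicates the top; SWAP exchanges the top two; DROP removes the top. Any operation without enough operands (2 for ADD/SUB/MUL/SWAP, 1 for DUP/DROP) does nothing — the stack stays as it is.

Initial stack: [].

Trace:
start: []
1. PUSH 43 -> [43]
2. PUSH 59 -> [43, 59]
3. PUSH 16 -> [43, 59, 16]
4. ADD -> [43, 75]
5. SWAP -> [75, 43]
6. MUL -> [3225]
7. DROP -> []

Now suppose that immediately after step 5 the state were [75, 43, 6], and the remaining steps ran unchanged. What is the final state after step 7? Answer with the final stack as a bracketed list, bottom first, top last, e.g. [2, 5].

[75]

state after step 5 := [75, 43, 6]
6. MUL -> [75, 258]
7. DROP -> [75]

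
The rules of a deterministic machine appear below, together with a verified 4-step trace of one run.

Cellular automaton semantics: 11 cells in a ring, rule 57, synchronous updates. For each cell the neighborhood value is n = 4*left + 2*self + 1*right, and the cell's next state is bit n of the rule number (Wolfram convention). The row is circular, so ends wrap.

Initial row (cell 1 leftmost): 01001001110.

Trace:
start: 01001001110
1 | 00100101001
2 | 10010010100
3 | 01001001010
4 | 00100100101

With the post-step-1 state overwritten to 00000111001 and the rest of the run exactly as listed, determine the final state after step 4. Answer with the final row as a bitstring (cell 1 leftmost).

state after step 1 := 00000111001
2 | 11110100100
3 | 10001010010
4 | 01100101001

01100101001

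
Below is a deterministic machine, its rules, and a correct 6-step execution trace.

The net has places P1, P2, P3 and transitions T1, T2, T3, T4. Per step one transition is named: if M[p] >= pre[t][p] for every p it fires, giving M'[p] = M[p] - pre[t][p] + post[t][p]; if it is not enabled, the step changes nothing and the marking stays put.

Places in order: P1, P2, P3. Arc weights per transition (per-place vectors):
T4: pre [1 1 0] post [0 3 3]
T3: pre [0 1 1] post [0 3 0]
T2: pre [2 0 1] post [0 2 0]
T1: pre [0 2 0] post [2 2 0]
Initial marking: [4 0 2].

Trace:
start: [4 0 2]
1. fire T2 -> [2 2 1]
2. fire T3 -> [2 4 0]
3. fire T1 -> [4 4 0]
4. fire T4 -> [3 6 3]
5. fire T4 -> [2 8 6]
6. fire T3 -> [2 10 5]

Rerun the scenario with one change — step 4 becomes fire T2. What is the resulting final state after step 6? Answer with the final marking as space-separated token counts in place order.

(re-executing from step 4 with the substitution; state before step 4: [4 4 0])
4. fire T2 -> [4 4 0]
5. fire T4 -> [3 6 3]
6. fire T3 -> [3 8 2]

3 8 2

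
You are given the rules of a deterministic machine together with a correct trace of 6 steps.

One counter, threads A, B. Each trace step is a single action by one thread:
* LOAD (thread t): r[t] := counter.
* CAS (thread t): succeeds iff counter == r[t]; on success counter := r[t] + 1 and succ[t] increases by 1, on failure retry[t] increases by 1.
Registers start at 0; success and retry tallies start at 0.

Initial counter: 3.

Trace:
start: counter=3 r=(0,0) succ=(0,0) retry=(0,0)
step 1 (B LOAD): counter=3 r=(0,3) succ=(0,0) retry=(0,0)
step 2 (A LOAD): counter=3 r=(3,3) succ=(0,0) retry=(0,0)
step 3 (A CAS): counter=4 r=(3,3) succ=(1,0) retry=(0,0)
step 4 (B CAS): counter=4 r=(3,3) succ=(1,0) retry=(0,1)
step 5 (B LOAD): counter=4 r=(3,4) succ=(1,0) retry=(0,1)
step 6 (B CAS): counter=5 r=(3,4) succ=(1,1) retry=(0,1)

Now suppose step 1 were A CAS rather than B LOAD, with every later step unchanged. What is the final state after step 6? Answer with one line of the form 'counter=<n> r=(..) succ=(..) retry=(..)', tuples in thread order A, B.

counter=5 r=(3,4) succ=(1,1) retry=(1,1)

(re-executing from step 1 with the substitution; state before step 1: counter=3 r=(0,0) succ=(0,0) retry=(0,0))
step 1 (A CAS): counter=3 r=(0,0) succ=(0,0) retry=(1,0)
step 2 (A LOAD): counter=3 r=(3,0) succ=(0,0) retry=(1,0)
step 3 (A CAS): counter=4 r=(3,0) succ=(1,0) retry=(1,0)
step 4 (B CAS): counter=4 r=(3,0) succ=(1,0) retry=(1,1)
step 5 (B LOAD): counter=4 r=(3,4) succ=(1,0) retry=(1,1)
step 6 (B CAS): counter=5 r=(3,4) succ=(1,1) retry=(1,1)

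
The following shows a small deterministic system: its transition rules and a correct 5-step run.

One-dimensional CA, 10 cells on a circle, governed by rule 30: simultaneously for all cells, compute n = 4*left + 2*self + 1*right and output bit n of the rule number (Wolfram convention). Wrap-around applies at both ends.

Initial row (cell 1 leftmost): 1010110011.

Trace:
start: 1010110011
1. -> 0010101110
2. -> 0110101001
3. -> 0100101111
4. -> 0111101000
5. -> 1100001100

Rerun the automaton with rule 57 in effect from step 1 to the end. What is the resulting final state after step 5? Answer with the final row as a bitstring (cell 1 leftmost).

(re-executing steps 1..5 under rule 57; state before step 1: 1010110011)
1. -> 0101101010
2. -> 0011010101
3. -> 1010101010
4. -> 0101010101
5. -> 1010101010

1010101010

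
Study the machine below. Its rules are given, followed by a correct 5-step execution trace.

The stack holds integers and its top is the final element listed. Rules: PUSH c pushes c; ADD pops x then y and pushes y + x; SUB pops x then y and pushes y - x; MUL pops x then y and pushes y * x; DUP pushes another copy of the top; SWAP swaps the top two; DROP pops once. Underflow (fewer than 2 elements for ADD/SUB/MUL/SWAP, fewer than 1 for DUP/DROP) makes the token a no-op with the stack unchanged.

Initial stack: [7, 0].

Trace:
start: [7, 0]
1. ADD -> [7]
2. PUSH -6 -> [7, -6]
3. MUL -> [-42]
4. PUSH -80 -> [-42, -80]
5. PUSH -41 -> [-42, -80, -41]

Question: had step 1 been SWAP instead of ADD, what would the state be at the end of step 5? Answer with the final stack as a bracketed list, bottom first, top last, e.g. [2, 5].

(re-executing from step 1 with the substitution; state before step 1: [7, 0])
1. SWAP -> [0, 7]
2. PUSH -6 -> [0, 7, -6]
3. MUL -> [0, -42]
4. PUSH -80 -> [0, -42, -80]
5. PUSH -41 -> [0, -42, -80, -41]

[0, -42, -80, -41]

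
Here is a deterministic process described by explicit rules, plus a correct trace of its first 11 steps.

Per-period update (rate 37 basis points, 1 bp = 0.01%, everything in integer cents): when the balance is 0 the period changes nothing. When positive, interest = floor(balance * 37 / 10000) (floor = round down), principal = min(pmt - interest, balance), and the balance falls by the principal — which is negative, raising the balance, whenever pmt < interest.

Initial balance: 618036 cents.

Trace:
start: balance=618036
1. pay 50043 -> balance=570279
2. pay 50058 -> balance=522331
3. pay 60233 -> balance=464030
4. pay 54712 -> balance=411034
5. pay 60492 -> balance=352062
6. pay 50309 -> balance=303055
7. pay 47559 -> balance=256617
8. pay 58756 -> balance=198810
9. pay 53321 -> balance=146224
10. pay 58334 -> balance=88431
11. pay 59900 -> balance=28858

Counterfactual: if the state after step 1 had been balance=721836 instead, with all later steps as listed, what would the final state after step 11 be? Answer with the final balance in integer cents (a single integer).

state after step 1 := balance=721836
2. pay 50058 -> balance=674448
3. pay 60233 -> balance=616710
4. pay 54712 -> balance=564279
5. pay 60492 -> balance=505874
6. pay 50309 -> balance=457436
7. pay 47559 -> balance=411569
8. pay 58756 -> balance=354335
9. pay 53321 -> balance=302325
10. pay 58334 -> balance=245109
11. pay 59900 -> balance=186115

186115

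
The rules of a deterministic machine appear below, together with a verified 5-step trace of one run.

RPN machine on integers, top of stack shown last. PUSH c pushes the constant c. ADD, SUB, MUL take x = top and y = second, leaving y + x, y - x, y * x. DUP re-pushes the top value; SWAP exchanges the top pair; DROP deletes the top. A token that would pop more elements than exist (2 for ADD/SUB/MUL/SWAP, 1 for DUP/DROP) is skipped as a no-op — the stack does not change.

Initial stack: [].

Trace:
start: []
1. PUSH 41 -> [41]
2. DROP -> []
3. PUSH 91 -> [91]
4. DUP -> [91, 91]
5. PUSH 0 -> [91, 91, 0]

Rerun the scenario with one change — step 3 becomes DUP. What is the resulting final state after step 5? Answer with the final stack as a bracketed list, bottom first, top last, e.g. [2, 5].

(re-executing from step 3 with the substitution; state before step 3: [])
3. DUP -> []
4. DUP -> []
5. PUSH 0 -> [0]

[0]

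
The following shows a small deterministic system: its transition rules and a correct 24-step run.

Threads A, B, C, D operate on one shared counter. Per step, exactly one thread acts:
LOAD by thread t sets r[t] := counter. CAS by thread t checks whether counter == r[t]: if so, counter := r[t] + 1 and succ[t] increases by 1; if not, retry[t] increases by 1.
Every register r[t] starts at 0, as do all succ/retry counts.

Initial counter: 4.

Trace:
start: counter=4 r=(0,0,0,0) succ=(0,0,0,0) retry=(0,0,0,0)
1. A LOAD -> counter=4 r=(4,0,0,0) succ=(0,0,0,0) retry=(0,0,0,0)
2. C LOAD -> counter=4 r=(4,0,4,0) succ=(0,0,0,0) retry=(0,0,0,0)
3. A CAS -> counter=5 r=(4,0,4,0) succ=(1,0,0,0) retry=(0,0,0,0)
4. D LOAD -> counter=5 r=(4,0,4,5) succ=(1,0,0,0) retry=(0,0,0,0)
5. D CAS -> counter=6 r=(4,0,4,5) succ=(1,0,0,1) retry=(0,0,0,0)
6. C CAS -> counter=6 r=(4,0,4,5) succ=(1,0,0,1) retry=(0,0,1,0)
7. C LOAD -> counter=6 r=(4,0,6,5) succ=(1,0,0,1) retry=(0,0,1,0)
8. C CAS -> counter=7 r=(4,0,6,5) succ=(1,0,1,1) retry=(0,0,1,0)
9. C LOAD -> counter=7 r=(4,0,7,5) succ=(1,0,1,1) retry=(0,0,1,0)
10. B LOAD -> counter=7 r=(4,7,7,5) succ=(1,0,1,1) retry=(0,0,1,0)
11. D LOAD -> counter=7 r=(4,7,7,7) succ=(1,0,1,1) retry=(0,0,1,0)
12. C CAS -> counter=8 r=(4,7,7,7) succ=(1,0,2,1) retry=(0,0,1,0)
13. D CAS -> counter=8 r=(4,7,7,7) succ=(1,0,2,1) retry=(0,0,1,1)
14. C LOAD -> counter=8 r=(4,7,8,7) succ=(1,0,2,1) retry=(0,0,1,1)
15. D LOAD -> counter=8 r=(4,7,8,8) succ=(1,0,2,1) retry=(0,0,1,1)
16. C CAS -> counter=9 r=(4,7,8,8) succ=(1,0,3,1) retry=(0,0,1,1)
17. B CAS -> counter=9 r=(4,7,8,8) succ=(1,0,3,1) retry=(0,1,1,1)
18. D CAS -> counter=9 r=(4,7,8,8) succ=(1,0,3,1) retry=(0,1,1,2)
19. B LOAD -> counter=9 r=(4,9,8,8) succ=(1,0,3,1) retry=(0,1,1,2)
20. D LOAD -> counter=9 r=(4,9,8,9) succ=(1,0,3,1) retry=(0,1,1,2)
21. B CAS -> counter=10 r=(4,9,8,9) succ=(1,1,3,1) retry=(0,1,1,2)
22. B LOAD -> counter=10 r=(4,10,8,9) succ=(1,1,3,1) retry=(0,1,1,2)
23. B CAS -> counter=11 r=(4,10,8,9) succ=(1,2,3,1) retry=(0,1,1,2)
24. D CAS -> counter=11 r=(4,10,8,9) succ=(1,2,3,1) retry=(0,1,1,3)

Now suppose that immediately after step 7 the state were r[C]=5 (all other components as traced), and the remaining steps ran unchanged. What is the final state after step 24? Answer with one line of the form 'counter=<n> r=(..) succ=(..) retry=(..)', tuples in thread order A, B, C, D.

state after step 7 := counter=6 r=(4,0,5,5) succ=(1,0,0,1) retry=(0,0,1,0)
8. C CAS -> counter=6 r=(4,0,5,5) succ=(1,0,0,1) retry=(0,0,2,0)
9. C LOAD -> counter=6 r=(4,0,6,5) succ=(1,0,0,1) retry=(0,0,2,0)
10. B LOAD -> counter=6 r=(4,6,6,5) succ=(1,0,0,1) retry=(0,0,2,0)
11. D LOAD -> counter=6 r=(4,6,6,6) succ=(1,0,0,1) retry=(0,0,2,0)
12. C CAS -> counter=7 r=(4,6,6,6) succ=(1,0,1,1) retry=(0,0,2,0)
13. D CAS -> counter=7 r=(4,6,6,6) succ=(1,0,1,1) retry=(0,0,2,1)
14. C LOAD -> counter=7 r=(4,6,7,6) succ=(1,0,1,1) retry=(0,0,2,1)
15. D LOAD -> counter=7 r=(4,6,7,7) succ=(1,0,1,1) retry=(0,0,2,1)
16. C CAS -> counter=8 r=(4,6,7,7) succ=(1,0,2,1) retry=(0,0,2,1)
17. B CAS -> counter=8 r=(4,6,7,7) succ=(1,0,2,1) retry=(0,1,2,1)
18. D CAS -> counter=8 r=(4,6,7,7) succ=(1,0,2,1) retry=(0,1,2,2)
19. B LOAD -> counter=8 r=(4,8,7,7) succ=(1,0,2,1) retry=(0,1,2,2)
20. D LOAD -> counter=8 r=(4,8,7,8) succ=(1,0,2,1) retry=(0,1,2,2)
21. B CAS -> counter=9 r=(4,8,7,8) succ=(1,1,2,1) retry=(0,1,2,2)
22. B LOAD -> counter=9 r=(4,9,7,8) succ=(1,1,2,1) retry=(0,1,2,2)
23. B CAS -> counter=10 r=(4,9,7,8) succ=(1,2,2,1) retry=(0,1,2,2)
24. D CAS -> counter=10 r=(4,9,7,8) succ=(1,2,2,1) retry=(0,1,2,3)

counter=10 r=(4,9,7,8) succ=(1,2,2,1) retry=(0,1,2,3)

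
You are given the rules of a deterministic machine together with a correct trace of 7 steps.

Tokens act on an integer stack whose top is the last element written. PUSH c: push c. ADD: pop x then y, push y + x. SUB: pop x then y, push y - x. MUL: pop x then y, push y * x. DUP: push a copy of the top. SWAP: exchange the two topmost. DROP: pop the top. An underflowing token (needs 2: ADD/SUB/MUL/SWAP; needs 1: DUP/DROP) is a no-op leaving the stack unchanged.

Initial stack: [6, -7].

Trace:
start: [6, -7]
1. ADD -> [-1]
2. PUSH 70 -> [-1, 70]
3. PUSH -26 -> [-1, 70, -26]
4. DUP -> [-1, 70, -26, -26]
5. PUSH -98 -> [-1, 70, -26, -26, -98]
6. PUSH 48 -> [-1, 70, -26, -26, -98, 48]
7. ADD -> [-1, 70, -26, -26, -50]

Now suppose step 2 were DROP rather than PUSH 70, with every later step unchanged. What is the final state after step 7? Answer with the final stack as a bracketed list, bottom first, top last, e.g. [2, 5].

[-26, -26, -50]

(re-executing from step 2 with the substitution; state before step 2: [-1])
2. DROP -> []
3. PUSH -26 -> [-26]
4. DUP -> [-26, -26]
5. PUSH -98 -> [-26, -26, -98]
6. PUSH 48 -> [-26, -26, -98, 48]
7. ADD -> [-26, -26, -50]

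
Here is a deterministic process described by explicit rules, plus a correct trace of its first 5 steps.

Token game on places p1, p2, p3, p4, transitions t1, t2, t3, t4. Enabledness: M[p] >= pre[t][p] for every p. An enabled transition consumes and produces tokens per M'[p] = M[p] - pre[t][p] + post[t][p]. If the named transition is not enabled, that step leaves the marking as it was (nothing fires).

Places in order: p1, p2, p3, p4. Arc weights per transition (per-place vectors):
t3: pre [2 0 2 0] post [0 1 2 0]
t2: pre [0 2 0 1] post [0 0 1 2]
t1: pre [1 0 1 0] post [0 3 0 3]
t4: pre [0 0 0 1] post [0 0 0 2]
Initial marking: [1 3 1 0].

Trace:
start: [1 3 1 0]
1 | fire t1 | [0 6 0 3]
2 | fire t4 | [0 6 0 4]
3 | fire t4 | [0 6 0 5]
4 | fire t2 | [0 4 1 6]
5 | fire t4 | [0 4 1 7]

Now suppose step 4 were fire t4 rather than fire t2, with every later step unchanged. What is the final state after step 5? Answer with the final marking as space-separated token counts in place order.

0 6 0 7

(re-executing from step 4 with the substitution; state before step 4: [0 6 0 5])
4 | fire t4 | [0 6 0 6]
5 | fire t4 | [0 6 0 7]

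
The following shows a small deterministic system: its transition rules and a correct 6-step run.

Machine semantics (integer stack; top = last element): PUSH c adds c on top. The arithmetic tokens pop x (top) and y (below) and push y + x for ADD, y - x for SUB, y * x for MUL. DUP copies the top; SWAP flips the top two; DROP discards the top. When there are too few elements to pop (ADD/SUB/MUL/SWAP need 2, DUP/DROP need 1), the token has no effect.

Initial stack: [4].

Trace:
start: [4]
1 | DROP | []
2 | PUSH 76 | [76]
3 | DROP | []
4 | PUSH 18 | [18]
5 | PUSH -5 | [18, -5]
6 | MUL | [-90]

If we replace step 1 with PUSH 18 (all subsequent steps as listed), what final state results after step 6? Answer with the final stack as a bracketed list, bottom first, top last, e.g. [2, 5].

(re-executing from step 1 with the substitution; state before step 1: [4])
1 | PUSH 18 | [4, 18]
2 | PUSH 76 | [4, 18, 76]
3 | DROP | [4, 18]
4 | PUSH 18 | [4, 18, 18]
5 | PUSH -5 | [4, 18, 18, -5]
6 | MUL | [4, 18, -90]

[4, 18, -90]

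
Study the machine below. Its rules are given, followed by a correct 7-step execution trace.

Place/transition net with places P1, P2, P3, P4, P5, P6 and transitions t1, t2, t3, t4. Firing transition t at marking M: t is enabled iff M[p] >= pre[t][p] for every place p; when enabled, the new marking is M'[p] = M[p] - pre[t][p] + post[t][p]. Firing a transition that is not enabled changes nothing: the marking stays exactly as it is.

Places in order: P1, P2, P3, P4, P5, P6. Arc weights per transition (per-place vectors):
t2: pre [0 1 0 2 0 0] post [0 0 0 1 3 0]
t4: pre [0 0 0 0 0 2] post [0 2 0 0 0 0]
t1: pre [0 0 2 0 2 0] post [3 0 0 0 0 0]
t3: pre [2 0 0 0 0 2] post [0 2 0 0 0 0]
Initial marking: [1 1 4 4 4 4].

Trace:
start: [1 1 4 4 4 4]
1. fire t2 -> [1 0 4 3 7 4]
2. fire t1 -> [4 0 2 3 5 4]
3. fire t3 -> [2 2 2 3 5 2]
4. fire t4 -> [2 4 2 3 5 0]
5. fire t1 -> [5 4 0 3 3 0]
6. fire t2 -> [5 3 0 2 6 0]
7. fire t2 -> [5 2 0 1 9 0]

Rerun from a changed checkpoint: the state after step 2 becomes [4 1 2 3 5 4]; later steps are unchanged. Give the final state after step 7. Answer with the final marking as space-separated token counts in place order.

5 3 0 1 9 0

state after step 2 := [4 1 2 3 5 4]
3. fire t3 -> [2 3 2 3 5 2]
4. fire t4 -> [2 5 2 3 5 0]
5. fire t1 -> [5 5 0 3 3 0]
6. fire t2 -> [5 4 0 2 6 0]
7. fire t2 -> [5 3 0 1 9 0]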